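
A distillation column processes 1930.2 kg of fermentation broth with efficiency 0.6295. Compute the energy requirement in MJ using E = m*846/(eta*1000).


E = m * 846 / (eta * 1000)
= 1930.2 * 846 / (0.6295 * 1000)
= 2594.0416 MJ

2594.0416 MJ


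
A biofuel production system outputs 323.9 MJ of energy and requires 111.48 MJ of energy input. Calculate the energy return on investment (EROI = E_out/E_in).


EROI = E_out / E_in
= 323.9 / 111.48
= 2.9055

2.9055


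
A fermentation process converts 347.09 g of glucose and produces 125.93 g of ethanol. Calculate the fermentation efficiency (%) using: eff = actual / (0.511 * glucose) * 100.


Fermentation efficiency = (actual / (0.511 * glucose)) * 100
= (125.93 / (0.511 * 347.09)) * 100
= 71.0013%

71.0013%


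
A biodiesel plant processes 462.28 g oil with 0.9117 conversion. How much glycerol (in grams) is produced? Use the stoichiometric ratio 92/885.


glycerol = oil * conv * (92/885)
= 462.28 * 0.9117 * 92 / 885
= 43.8129 g

43.8129 g


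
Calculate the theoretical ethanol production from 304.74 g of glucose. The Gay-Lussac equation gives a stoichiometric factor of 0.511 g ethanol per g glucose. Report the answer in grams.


Theoretical ethanol yield: m_EtOH = 0.511 * m_glucose
m_EtOH = 0.511 * 304.74 = 155.7221 g

155.7221 g


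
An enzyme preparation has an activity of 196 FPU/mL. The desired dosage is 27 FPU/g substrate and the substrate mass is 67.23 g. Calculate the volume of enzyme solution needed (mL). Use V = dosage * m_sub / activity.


V = dosage * m_sub / activity
V = 27 * 67.23 / 196
V = 9.2613 mL

9.2613 mL


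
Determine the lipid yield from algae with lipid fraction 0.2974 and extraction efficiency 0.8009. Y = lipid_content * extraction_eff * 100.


Y = lipid_content * extraction_eff * 100
= 0.2974 * 0.8009 * 100
= 23.8188%

23.8188%


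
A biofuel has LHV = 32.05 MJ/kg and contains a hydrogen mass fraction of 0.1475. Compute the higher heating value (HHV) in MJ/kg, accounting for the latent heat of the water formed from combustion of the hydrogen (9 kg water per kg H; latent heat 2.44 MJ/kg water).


HHV = LHV + H_frac * 9 * 2.44
= 32.05 + 0.1475 * 9 * 2.44
= 35.2891 MJ/kg

35.2891 MJ/kg


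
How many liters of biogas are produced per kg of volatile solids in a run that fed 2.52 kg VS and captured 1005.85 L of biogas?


Y = V / VS
= 1005.85 / 2.52
= 399.1468 L/kg VS

399.1468 L/kg VS


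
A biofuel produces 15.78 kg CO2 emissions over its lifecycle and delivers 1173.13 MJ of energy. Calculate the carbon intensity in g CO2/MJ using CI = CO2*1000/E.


CI = CO2 * 1000 / E
= 15.78 * 1000 / 1173.13
= 13.4512 g CO2/MJ

13.4512 g CO2/MJ


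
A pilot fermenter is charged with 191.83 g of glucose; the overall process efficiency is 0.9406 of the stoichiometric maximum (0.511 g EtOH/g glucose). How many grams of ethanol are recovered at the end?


Actual ethanol: m = 0.511 * 191.83 * 0.9406
m = 92.2024 g

92.2024 g


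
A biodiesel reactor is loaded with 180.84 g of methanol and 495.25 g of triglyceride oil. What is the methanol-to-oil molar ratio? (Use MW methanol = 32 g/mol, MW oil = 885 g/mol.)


Molar ratio = n_MeOH / n_oil = (MeOH/32) / (oil/885) = (MeOH * 885) / (32 * oil)
= (180.84 * 885) / (32 * 495.25)
= 10.0986

10.0986


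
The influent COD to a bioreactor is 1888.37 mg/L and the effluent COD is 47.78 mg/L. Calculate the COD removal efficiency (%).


eta = (COD_in - COD_out) / COD_in * 100
= (1888.37 - 47.78) / 1888.37 * 100
= 97.4698%

97.4698%


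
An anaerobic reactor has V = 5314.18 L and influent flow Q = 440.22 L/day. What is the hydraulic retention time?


HRT = V / Q
= 5314.18 / 440.22
= 12.0716 days

12.0716 days


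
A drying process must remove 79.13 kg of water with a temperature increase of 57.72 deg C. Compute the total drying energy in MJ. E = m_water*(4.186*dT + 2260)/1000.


E = m_water * (4.186 * dT + 2260) / 1000
= 79.13 * (4.186 * 57.72 + 2260) / 1000
= 197.9529 MJ

197.9529 MJ


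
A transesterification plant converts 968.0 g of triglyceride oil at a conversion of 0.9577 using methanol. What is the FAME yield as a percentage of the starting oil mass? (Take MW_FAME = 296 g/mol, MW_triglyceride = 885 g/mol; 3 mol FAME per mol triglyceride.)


m_FAME = oil * conv * (3 * 296 / 885) = oil * conv * (888/885)
= 968.0 * 0.9577 * 888 / 885
= 930.1962 g
Y = m_FAME / oil * 100 = conv * (888/885) * 100
= 0.9577 * 888 / 885 * 100
= 96.09%

96.09%


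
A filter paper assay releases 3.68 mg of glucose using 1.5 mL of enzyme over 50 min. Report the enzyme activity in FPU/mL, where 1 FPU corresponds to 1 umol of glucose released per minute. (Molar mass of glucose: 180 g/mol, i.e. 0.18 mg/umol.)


Activity = glucose_mg / (0.18 mg/umol * V_mL * t_min)
= 3.68 / (0.18 * 1.5 * 50)
= 0.2726 FPU/mL

0.2726 FPU/mL


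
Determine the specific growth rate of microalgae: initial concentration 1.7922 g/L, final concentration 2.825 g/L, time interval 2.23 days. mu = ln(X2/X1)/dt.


mu = ln(X2/X1) / dt
= ln(2.825/1.7922) / 2.23
= 0.2041 per day

0.2041 per day


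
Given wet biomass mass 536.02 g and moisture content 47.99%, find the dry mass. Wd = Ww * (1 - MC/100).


Wd = Ww * (1 - MC/100)
= 536.02 * (1 - 47.99/100)
= 278.7840 g

278.7840 g


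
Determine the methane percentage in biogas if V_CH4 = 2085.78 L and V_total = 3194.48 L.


CH4% = V_CH4 / V_total * 100
= 2085.78 / 3194.48 * 100
= 65.2933%

65.2933%


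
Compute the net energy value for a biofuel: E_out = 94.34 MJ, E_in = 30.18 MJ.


NEV = E_out - E_in
= 94.34 - 30.18
= 64.1600 MJ

64.1600 MJ


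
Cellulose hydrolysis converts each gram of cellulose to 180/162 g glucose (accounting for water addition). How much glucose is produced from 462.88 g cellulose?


glucose = cellulose * 180/162
= 462.88 * 180/162
= 514.3111 g

514.3111 g


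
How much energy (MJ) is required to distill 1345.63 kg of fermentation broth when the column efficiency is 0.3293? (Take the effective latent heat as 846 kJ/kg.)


E = m * 846 / (eta * 1000)
= 1345.63 * 846 / (0.3293 * 1000)
= 3457.0391 MJ

3457.0391 MJ


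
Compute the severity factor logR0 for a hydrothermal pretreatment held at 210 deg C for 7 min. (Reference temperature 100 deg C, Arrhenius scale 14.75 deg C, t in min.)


logR0 = log10(t * exp((T - 100) / 14.75))
= log10(7 * exp((210 - 100) / 14.75))
= 4.0839

4.0839


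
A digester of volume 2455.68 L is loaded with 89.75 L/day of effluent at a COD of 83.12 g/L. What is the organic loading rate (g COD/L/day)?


OLR = Q * S / V
= 89.75 * 83.12 / 2455.68
= 3.0379 g/L/day

3.0379 g/L/day


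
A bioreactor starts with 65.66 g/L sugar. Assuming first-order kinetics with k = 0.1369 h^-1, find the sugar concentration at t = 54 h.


S = S0 * exp(-k * t)
S = 65.66 * exp(-0.1369 * 54)
S = 0.0404 g/L

0.0404 g/L


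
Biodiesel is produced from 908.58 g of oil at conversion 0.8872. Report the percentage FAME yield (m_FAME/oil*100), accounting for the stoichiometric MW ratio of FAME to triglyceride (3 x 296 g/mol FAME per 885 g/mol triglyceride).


m_FAME = oil * conv * (3 * 296 / 885) = oil * conv * (888/885)
= 908.58 * 0.8872 * 888 / 885
= 808.8247 g
Y = m_FAME / oil * 100 = conv * (888/885) * 100
= 0.8872 * 888 / 885 * 100
= 89.02%

89.02%


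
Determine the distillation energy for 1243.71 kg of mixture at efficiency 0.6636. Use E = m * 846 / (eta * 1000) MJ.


E = m * 846 / (eta * 1000)
= 1243.71 * 846 / (0.6636 * 1000)
= 1585.5616 MJ

1585.5616 MJ


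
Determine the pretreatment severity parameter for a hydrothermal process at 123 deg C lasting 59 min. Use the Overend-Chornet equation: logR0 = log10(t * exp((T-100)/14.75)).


logR0 = log10(t * exp((T - 100) / 14.75))
= log10(59 * exp((123 - 100) / 14.75))
= 2.4481

2.4481


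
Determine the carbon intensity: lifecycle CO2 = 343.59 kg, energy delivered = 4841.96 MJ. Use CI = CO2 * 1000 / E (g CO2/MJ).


CI = CO2 * 1000 / E
= 343.59 * 1000 / 4841.96
= 70.9609 g CO2/MJ

70.9609 g CO2/MJ


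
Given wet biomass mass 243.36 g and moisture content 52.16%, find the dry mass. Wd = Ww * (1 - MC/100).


Wd = Ww * (1 - MC/100)
= 243.36 * (1 - 52.16/100)
= 116.4234 g

116.4234 g


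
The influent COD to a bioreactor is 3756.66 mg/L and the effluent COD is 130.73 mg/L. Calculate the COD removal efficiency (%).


eta = (COD_in - COD_out) / COD_in * 100
= (3756.66 - 130.73) / 3756.66 * 100
= 96.5200%

96.5200%


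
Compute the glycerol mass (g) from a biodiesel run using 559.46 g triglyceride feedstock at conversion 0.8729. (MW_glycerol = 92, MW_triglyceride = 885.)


glycerol = oil * conv * (92/885)
= 559.46 * 0.8729 * 92 / 885
= 50.7666 g

50.7666 g


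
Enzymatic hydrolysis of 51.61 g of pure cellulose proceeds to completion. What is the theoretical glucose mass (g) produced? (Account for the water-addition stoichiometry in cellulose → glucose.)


glucose = cellulose * 180/162
= 51.61 * 180/162
= 57.3444 g

57.3444 g


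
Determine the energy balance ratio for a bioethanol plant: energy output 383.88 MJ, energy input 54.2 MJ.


EROI = E_out / E_in
= 383.88 / 54.2
= 7.0827

7.0827


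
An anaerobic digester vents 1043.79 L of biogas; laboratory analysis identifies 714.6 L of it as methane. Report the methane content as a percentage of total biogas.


CH4% = V_CH4 / V_total * 100
= 714.6 / 1043.79 * 100
= 68.4620%

68.4620%


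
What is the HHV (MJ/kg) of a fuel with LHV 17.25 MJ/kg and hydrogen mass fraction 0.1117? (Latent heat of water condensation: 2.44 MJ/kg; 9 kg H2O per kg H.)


HHV = LHV + H_frac * 9 * 2.44
= 17.25 + 0.1117 * 9 * 2.44
= 19.7029 MJ/kg

19.7029 MJ/kg


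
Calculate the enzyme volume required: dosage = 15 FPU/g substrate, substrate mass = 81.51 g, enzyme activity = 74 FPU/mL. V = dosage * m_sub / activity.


V = dosage * m_sub / activity
V = 15 * 81.51 / 74
V = 16.5223 mL

16.5223 mL


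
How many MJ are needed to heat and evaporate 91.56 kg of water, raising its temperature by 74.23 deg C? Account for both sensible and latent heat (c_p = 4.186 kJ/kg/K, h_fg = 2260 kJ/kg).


E = m_water * (4.186 * dT + 2260) / 1000
= 91.56 * (4.186 * 74.23 + 2260) / 1000
= 235.3757 MJ

235.3757 MJ


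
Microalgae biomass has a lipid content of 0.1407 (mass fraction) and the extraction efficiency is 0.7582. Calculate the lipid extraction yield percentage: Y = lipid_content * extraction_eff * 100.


Y = lipid_content * extraction_eff * 100
= 0.1407 * 0.7582 * 100
= 10.6679%

10.6679%


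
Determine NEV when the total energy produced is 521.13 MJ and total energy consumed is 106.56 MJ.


NEV = E_out - E_in
= 521.13 - 106.56
= 414.5700 MJ

414.5700 MJ


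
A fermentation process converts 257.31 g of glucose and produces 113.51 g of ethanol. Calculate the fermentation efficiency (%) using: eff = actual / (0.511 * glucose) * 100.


Fermentation efficiency = (actual / (0.511 * glucose)) * 100
= (113.51 / (0.511 * 257.31)) * 100
= 86.3290%

86.3290%


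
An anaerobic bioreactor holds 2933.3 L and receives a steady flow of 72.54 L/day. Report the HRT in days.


HRT = V / Q
= 2933.3 / 72.54
= 40.4370 days

40.4370 days


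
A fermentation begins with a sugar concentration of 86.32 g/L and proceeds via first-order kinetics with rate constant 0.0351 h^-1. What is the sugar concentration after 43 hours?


S = S0 * exp(-k * t)
S = 86.32 * exp(-0.0351 * 43)
S = 19.0823 g/L

19.0823 g/L


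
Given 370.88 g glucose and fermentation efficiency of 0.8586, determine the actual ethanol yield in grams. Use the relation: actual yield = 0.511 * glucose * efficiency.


Actual ethanol: m = 0.511 * 370.88 * 0.8586
m = 162.7216 g

162.7216 g


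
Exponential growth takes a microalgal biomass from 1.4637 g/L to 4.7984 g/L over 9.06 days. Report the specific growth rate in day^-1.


mu = ln(X2/X1) / dt
= ln(4.7984/1.4637) / 9.06
= 0.1311 per day

0.1311 per day


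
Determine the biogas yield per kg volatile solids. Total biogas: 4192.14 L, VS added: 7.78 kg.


Y = V / VS
= 4192.14 / 7.78
= 538.8355 L/kg VS

538.8355 L/kg VS


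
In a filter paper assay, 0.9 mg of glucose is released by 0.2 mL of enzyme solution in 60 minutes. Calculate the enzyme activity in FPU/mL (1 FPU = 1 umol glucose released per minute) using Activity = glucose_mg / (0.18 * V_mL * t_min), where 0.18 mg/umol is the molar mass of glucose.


Activity = glucose_mg / (0.18 mg/umol * V_mL * t_min)
= 0.9 / (0.18 * 0.2 * 60)
= 0.4167 FPU/mL

0.4167 FPU/mL


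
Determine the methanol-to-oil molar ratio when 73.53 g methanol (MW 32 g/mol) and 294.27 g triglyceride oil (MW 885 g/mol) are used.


Molar ratio = n_MeOH / n_oil = (MeOH/32) / (oil/885) = (MeOH * 885) / (32 * oil)
= (73.53 * 885) / (32 * 294.27)
= 6.9105

6.9105


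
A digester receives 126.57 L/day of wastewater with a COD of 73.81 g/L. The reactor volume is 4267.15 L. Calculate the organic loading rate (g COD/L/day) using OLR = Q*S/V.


OLR = Q * S / V
= 126.57 * 73.81 / 4267.15
= 2.1893 g/L/day

2.1893 g/L/day


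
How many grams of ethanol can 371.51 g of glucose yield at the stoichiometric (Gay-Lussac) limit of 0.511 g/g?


Theoretical ethanol yield: m_EtOH = 0.511 * m_glucose
m_EtOH = 0.511 * 371.51 = 189.8416 g

189.8416 g


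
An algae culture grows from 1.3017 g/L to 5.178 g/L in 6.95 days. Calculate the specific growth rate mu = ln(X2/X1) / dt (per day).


mu = ln(X2/X1) / dt
= ln(5.178/1.3017) / 6.95
= 0.1987 per day

0.1987 per day


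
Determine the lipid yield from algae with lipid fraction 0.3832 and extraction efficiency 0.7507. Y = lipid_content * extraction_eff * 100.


Y = lipid_content * extraction_eff * 100
= 0.3832 * 0.7507 * 100
= 28.7668%

28.7668%


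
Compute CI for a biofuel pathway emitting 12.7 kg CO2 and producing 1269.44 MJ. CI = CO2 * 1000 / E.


CI = CO2 * 1000 / E
= 12.7 * 1000 / 1269.44
= 10.0044 g CO2/MJ

10.0044 g CO2/MJ


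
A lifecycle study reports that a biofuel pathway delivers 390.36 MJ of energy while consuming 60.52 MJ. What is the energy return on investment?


EROI = E_out / E_in
= 390.36 / 60.52
= 6.4501

6.4501


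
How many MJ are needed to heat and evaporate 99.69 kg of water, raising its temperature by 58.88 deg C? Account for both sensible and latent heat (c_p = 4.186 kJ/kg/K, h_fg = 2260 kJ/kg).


E = m_water * (4.186 * dT + 2260) / 1000
= 99.69 * (4.186 * 58.88 + 2260) / 1000
= 249.8702 MJ

249.8702 MJ


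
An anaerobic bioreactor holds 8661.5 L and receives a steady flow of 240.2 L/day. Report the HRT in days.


HRT = V / Q
= 8661.5 / 240.2
= 36.0595 days

36.0595 days


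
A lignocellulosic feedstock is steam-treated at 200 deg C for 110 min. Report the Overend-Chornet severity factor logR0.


logR0 = log10(t * exp((T - 100) / 14.75))
= log10(110 * exp((200 - 100) / 14.75))
= 4.9858

4.9858


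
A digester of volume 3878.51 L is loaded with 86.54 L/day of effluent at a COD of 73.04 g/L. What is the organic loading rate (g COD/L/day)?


OLR = Q * S / V
= 86.54 * 73.04 / 3878.51
= 1.6297 g/L/day

1.6297 g/L/day


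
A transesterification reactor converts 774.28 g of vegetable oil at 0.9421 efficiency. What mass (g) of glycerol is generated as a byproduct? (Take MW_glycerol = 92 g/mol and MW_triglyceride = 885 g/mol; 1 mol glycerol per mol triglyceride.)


glycerol = oil * conv * (92/885)
= 774.28 * 0.9421 * 92 / 885
= 75.8297 g

75.8297 g


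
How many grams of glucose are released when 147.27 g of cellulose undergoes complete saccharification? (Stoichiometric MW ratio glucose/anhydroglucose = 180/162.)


glucose = cellulose * 180/162
= 147.27 * 180/162
= 163.6333 g

163.6333 g


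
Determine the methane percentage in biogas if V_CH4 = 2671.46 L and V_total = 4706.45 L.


CH4% = V_CH4 / V_total * 100
= 2671.46 / 4706.45 * 100
= 56.7617%

56.7617%


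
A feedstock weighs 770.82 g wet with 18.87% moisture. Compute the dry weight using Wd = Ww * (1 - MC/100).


Wd = Ww * (1 - MC/100)
= 770.82 * (1 - 18.87/100)
= 625.3663 g

625.3663 g


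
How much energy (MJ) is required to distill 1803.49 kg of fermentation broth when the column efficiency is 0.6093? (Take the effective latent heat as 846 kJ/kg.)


E = m * 846 / (eta * 1000)
= 1803.49 * 846 / (0.6093 * 1000)
= 2504.1072 MJ

2504.1072 MJ


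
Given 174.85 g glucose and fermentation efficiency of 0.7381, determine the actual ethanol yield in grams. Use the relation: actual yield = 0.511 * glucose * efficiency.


Actual ethanol: m = 0.511 * 174.85 * 0.7381
m = 65.9480 g

65.9480 g


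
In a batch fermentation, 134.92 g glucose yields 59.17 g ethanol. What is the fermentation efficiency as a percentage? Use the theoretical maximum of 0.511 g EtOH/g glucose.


Fermentation efficiency = (actual / (0.511 * glucose)) * 100
= (59.17 / (0.511 * 134.92)) * 100
= 85.8231%

85.8231%


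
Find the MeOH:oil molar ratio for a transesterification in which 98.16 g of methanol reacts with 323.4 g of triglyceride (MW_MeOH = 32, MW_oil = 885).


Molar ratio = n_MeOH / n_oil = (MeOH/32) / (oil/885) = (MeOH * 885) / (32 * oil)
= (98.16 * 885) / (32 * 323.4)
= 8.3944

8.3944


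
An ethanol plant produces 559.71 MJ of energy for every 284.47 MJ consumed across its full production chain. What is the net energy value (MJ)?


NEV = E_out - E_in
= 559.71 - 284.47
= 275.2400 MJ

275.2400 MJ


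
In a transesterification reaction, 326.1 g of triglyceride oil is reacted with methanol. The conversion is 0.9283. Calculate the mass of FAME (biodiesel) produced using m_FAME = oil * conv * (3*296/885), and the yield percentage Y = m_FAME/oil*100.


m_FAME = oil * conv * (3 * 296 / 885) = oil * conv * (888/885)
= 326.1 * 0.9283 * 888 / 885
= 303.7448 g
Y = m_FAME / oil * 100 = conv * (888/885) * 100
= 0.9283 * 888 / 885 * 100
= 93.14%

303.7448 g FAME; Y = 93.14%


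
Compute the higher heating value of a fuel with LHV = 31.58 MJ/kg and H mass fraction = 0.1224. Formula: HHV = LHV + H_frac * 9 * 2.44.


HHV = LHV + H_frac * 9 * 2.44
= 31.58 + 0.1224 * 9 * 2.44
= 34.2679 MJ/kg

34.2679 MJ/kg


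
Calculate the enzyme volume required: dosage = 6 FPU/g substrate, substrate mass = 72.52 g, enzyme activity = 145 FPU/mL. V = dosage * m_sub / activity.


V = dosage * m_sub / activity
V = 6 * 72.52 / 145
V = 3.0008 mL

3.0008 mL


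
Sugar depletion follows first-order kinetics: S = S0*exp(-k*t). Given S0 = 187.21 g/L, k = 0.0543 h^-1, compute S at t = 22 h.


S = S0 * exp(-k * t)
S = 187.21 * exp(-0.0543 * 22)
S = 56.6919 g/L

56.6919 g/L


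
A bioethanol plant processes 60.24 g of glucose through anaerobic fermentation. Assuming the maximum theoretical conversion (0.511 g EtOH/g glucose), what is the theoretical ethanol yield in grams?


Theoretical ethanol yield: m_EtOH = 0.511 * m_glucose
m_EtOH = 0.511 * 60.24 = 30.7826 g

30.7826 g


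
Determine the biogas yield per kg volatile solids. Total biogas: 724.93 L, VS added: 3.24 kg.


Y = V / VS
= 724.93 / 3.24
= 223.7438 L/kg VS

223.7438 L/kg VS


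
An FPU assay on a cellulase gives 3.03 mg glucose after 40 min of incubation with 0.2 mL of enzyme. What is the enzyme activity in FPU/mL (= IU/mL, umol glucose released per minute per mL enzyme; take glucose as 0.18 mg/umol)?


Activity = glucose_mg / (0.18 mg/umol * V_mL * t_min)
= 3.03 / (0.18 * 0.2 * 40)
= 2.1042 FPU/mL

2.1042 FPU/mL


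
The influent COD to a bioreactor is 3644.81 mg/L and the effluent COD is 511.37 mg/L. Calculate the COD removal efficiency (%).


eta = (COD_in - COD_out) / COD_in * 100
= (3644.81 - 511.37) / 3644.81 * 100
= 85.9699%

85.9699%


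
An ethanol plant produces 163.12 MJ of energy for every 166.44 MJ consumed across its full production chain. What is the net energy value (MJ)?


NEV = E_out - E_in
= 163.12 - 166.44
= -3.3200 MJ

-3.3200 MJ


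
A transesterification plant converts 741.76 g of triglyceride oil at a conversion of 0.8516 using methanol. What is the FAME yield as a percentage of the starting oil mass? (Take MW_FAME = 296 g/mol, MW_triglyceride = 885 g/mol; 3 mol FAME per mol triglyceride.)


m_FAME = oil * conv * (3 * 296 / 885) = oil * conv * (888/885)
= 741.76 * 0.8516 * 888 / 885
= 633.8241 g
Y = m_FAME / oil * 100 = conv * (888/885) * 100
= 0.8516 * 888 / 885 * 100
= 85.45%

85.45%


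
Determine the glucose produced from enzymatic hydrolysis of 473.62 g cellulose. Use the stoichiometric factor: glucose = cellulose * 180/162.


glucose = cellulose * 180/162
= 473.62 * 180/162
= 526.2444 g

526.2444 g


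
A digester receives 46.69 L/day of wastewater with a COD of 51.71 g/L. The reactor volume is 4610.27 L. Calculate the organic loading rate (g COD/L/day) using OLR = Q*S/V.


OLR = Q * S / V
= 46.69 * 51.71 / 4610.27
= 0.5237 g/L/day

0.5237 g/L/day


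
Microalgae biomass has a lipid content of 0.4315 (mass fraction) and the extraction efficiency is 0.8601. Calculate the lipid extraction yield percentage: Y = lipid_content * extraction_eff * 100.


Y = lipid_content * extraction_eff * 100
= 0.4315 * 0.8601 * 100
= 37.1133%

37.1133%


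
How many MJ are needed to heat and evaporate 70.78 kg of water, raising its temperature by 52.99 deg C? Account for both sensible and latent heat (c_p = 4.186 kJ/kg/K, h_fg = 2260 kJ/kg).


E = m_water * (4.186 * dT + 2260) / 1000
= 70.78 * (4.186 * 52.99 + 2260) / 1000
= 175.6629 MJ

175.6629 MJ


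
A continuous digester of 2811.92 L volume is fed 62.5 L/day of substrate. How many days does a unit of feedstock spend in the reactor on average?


HRT = V / Q
= 2811.92 / 62.5
= 44.9907 days

44.9907 days


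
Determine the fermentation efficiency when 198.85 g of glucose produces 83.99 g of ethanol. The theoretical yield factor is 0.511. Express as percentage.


Fermentation efficiency = (actual / (0.511 * glucose)) * 100
= (83.99 / (0.511 * 198.85)) * 100
= 82.6573%

82.6573%


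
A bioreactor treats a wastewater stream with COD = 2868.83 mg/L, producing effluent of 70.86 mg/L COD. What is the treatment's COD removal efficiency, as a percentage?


eta = (COD_in - COD_out) / COD_in * 100
= (2868.83 - 70.86) / 2868.83 * 100
= 97.5300%

97.5300%


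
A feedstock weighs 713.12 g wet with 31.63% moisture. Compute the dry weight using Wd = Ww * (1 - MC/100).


Wd = Ww * (1 - MC/100)
= 713.12 * (1 - 31.63/100)
= 487.5601 g

487.5601 g


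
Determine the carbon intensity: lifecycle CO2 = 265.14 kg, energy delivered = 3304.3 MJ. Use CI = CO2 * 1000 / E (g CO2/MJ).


CI = CO2 * 1000 / E
= 265.14 * 1000 / 3304.3
= 80.2409 g CO2/MJ

80.2409 g CO2/MJ


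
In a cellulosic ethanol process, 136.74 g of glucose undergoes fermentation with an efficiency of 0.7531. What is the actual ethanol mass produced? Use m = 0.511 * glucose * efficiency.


Actual ethanol: m = 0.511 * 136.74 * 0.7531
m = 52.6222 g

52.6222 g


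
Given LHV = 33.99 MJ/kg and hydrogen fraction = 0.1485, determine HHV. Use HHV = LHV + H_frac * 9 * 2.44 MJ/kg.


HHV = LHV + H_frac * 9 * 2.44
= 33.99 + 0.1485 * 9 * 2.44
= 37.2511 MJ/kg

37.2511 MJ/kg


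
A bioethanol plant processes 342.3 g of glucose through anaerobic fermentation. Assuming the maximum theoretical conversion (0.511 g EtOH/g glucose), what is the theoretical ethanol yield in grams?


Theoretical ethanol yield: m_EtOH = 0.511 * m_glucose
m_EtOH = 0.511 * 342.3 = 174.9153 g

174.9153 g


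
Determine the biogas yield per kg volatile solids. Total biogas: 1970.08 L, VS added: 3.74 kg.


Y = V / VS
= 1970.08 / 3.74
= 526.7594 L/kg VS

526.7594 L/kg VS


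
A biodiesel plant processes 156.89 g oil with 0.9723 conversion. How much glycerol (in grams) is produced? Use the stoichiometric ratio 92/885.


glycerol = oil * conv * (92/885)
= 156.89 * 0.9723 * 92 / 885
= 15.8577 g

15.8577 g


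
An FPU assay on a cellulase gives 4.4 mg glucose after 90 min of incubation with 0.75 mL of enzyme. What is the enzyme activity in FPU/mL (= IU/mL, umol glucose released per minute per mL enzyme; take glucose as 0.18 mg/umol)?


Activity = glucose_mg / (0.18 mg/umol * V_mL * t_min)
= 4.4 / (0.18 * 0.75 * 90)
= 0.3621 FPU/mL

0.3621 FPU/mL


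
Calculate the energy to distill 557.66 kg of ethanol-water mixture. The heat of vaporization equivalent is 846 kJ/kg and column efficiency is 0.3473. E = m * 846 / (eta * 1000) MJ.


E = m * 846 / (eta * 1000)
= 557.66 * 846 / (0.3473 * 1000)
= 1358.4232 MJ

1358.4232 MJ


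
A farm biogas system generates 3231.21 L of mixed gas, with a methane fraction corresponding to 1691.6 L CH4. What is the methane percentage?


CH4% = V_CH4 / V_total * 100
= 1691.6 / 3231.21 * 100
= 52.3519%

52.3519%


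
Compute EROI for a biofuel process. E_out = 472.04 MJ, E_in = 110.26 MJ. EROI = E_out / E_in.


EROI = E_out / E_in
= 472.04 / 110.26
= 4.2812

4.2812


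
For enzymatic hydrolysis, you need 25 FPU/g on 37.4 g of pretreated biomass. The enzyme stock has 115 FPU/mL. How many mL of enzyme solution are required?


V = dosage * m_sub / activity
V = 25 * 37.4 / 115
V = 8.1304 mL

8.1304 mL


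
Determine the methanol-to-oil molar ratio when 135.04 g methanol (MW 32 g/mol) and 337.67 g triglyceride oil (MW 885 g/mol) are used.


Molar ratio = n_MeOH / n_oil = (MeOH/32) / (oil/885) = (MeOH * 885) / (32 * oil)
= (135.04 * 885) / (32 * 337.67)
= 11.0602

11.0602


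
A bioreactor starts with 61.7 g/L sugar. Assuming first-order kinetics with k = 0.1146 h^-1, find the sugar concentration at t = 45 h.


S = S0 * exp(-k * t)
S = 61.7 * exp(-0.1146 * 45)
S = 0.3553 g/L

0.3553 g/L


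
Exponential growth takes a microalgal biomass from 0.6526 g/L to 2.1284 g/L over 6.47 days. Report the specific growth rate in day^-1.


mu = ln(X2/X1) / dt
= ln(2.1284/0.6526) / 6.47
= 0.1827 per day

0.1827 per day


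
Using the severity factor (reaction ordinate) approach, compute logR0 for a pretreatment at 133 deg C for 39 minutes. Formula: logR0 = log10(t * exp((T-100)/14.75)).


logR0 = log10(t * exp((T - 100) / 14.75))
= log10(39 * exp((133 - 100) / 14.75))
= 2.5627

2.5627


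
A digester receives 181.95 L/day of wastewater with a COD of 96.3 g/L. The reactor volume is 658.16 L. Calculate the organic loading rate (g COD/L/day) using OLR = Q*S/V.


OLR = Q * S / V
= 181.95 * 96.3 / 658.16
= 26.6224 g/L/day

26.6224 g/L/day


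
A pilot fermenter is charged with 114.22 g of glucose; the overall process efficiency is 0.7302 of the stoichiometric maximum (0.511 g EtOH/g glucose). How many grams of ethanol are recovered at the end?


Actual ethanol: m = 0.511 * 114.22 * 0.7302
m = 42.6192 g

42.6192 g


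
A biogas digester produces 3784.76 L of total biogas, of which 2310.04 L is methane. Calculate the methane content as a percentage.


CH4% = V_CH4 / V_total * 100
= 2310.04 / 3784.76 * 100
= 61.0353%

61.0353%


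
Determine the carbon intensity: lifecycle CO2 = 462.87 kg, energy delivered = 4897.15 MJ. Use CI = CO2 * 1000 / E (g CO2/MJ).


CI = CO2 * 1000 / E
= 462.87 * 1000 / 4897.15
= 94.5182 g CO2/MJ

94.5182 g CO2/MJ


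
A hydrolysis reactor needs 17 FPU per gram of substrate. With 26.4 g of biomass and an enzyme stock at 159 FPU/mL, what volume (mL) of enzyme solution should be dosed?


V = dosage * m_sub / activity
V = 17 * 26.4 / 159
V = 2.8226 mL

2.8226 mL


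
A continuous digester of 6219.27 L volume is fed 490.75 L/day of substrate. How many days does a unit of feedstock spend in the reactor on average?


HRT = V / Q
= 6219.27 / 490.75
= 12.6730 days

12.6730 days


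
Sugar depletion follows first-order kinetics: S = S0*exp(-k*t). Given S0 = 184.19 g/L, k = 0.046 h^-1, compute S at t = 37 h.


S = S0 * exp(-k * t)
S = 184.19 * exp(-0.046 * 37)
S = 33.5812 g/L

33.5812 g/L


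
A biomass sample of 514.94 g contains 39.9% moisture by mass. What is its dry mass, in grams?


Wd = Ww * (1 - MC/100)
= 514.94 * (1 - 39.9/100)
= 309.4789 g

309.4789 g


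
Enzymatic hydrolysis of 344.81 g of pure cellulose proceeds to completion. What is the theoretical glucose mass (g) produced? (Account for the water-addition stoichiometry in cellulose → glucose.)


glucose = cellulose * 180/162
= 344.81 * 180/162
= 383.1222 g

383.1222 g


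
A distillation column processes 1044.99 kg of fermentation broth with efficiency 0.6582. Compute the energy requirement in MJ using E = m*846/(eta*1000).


E = m * 846 / (eta * 1000)
= 1044.99 * 846 / (0.6582 * 1000)
= 1343.1503 MJ

1343.1503 MJ


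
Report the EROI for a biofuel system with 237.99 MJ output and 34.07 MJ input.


EROI = E_out / E_in
= 237.99 / 34.07
= 6.9853

6.9853


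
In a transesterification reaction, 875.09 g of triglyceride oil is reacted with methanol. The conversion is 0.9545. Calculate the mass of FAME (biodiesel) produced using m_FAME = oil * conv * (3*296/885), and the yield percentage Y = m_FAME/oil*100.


m_FAME = oil * conv * (3 * 296 / 885) = oil * conv * (888/885)
= 875.09 * 0.9545 * 888 / 885
= 838.1048 g
Y = m_FAME / oil * 100 = conv * (888/885) * 100
= 0.9545 * 888 / 885 * 100
= 95.77%

838.1048 g FAME; Y = 95.77%


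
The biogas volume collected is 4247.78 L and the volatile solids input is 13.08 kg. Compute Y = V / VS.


Y = V / VS
= 4247.78 / 13.08
= 324.7538 L/kg VS

324.7538 L/kg VS


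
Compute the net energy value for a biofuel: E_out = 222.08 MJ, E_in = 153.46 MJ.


NEV = E_out - E_in
= 222.08 - 153.46
= 68.6200 MJ

68.6200 MJ


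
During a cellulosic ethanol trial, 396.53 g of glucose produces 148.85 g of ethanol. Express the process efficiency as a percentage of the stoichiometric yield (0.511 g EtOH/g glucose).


Fermentation efficiency = (actual / (0.511 * glucose)) * 100
= (148.85 / (0.511 * 396.53)) * 100
= 73.4602%

73.4602%


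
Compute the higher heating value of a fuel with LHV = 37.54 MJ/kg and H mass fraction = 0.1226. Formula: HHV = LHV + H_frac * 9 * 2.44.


HHV = LHV + H_frac * 9 * 2.44
= 37.54 + 0.1226 * 9 * 2.44
= 40.2323 MJ/kg

40.2323 MJ/kg


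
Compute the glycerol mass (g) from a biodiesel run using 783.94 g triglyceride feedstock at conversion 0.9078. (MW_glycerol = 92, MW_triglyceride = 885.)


glycerol = oil * conv * (92/885)
= 783.94 * 0.9078 * 92 / 885
= 73.9806 g

73.9806 g


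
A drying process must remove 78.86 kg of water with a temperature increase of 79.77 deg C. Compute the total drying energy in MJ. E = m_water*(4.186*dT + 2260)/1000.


E = m_water * (4.186 * dT + 2260) / 1000
= 78.86 * (4.186 * 79.77 + 2260) / 1000
= 204.5563 MJ

204.5563 MJ


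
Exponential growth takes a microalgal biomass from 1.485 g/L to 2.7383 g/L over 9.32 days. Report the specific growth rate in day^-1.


mu = ln(X2/X1) / dt
= ln(2.7383/1.485) / 9.32
= 0.0657 per day

0.0657 per day


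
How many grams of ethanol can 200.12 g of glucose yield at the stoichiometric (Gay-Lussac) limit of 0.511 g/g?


Theoretical ethanol yield: m_EtOH = 0.511 * m_glucose
m_EtOH = 0.511 * 200.12 = 102.2613 g

102.2613 g


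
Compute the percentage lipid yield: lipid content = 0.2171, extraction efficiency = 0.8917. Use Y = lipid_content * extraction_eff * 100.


Y = lipid_content * extraction_eff * 100
= 0.2171 * 0.8917 * 100
= 19.3588%

19.3588%


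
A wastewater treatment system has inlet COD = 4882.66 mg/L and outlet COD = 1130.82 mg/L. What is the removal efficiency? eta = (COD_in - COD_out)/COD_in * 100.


eta = (COD_in - COD_out) / COD_in * 100
= (4882.66 - 1130.82) / 4882.66 * 100
= 76.8401%

76.8401%


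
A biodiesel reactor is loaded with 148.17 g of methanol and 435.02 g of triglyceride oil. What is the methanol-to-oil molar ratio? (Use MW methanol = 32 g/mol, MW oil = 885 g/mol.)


Molar ratio = n_MeOH / n_oil = (MeOH/32) / (oil/885) = (MeOH * 885) / (32 * oil)
= (148.17 * 885) / (32 * 435.02)
= 9.4199

9.4199


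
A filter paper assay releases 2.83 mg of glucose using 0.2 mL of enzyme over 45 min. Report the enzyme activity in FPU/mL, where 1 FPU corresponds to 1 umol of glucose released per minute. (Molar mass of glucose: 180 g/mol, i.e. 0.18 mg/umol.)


Activity = glucose_mg / (0.18 mg/umol * V_mL * t_min)
= 2.83 / (0.18 * 0.2 * 45)
= 1.7469 FPU/mL

1.7469 FPU/mL


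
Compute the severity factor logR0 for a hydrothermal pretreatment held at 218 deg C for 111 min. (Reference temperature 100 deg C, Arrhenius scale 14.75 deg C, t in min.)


logR0 = log10(t * exp((T - 100) / 14.75))
= log10(111 * exp((218 - 100) / 14.75))
= 5.5197

5.5197


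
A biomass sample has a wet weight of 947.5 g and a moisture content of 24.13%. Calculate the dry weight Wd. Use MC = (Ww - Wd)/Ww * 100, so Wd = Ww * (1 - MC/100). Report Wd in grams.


Wd = Ww * (1 - MC/100)
= 947.5 * (1 - 24.13/100)
= 718.8682 g

718.8682 g


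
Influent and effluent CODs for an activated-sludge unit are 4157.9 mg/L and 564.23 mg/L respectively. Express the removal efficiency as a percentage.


eta = (COD_in - COD_out) / COD_in * 100
= (4157.9 - 564.23) / 4157.9 * 100
= 86.4299%

86.4299%


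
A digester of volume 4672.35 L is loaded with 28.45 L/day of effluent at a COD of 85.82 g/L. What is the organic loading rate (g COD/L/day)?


OLR = Q * S / V
= 28.45 * 85.82 / 4672.35
= 0.5226 g/L/day

0.5226 g/L/day


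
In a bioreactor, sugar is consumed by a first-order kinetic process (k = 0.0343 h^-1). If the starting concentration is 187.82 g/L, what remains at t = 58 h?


S = S0 * exp(-k * t)
S = 187.82 * exp(-0.0343 * 58)
S = 25.6895 g/L

25.6895 g/L


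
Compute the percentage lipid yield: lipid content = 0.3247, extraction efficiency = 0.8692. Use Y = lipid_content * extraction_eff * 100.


Y = lipid_content * extraction_eff * 100
= 0.3247 * 0.8692 * 100
= 28.2229%

28.2229%


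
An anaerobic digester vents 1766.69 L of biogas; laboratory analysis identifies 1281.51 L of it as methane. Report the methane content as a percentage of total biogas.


CH4% = V_CH4 / V_total * 100
= 1281.51 / 1766.69 * 100
= 72.5373%

72.5373%


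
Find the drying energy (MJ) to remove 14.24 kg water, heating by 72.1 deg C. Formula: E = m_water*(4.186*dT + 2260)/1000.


E = m_water * (4.186 * dT + 2260) / 1000
= 14.24 * (4.186 * 72.1 + 2260) / 1000
= 36.4802 MJ

36.4802 MJ


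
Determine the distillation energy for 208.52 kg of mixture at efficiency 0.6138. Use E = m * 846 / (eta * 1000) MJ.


E = m * 846 / (eta * 1000)
= 208.52 * 846 / (0.6138 * 1000)
= 287.4029 MJ

287.4029 MJ


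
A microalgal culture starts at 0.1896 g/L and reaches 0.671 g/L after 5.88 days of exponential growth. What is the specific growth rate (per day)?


mu = ln(X2/X1) / dt
= ln(0.671/0.1896) / 5.88
= 0.2149 per day

0.2149 per day


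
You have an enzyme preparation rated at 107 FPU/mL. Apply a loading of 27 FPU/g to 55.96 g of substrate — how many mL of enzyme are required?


V = dosage * m_sub / activity
V = 27 * 55.96 / 107
V = 14.1207 mL

14.1207 mL


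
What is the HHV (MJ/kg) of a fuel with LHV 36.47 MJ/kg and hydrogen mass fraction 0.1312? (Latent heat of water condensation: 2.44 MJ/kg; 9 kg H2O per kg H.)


HHV = LHV + H_frac * 9 * 2.44
= 36.47 + 0.1312 * 9 * 2.44
= 39.3512 MJ/kg

39.3512 MJ/kg


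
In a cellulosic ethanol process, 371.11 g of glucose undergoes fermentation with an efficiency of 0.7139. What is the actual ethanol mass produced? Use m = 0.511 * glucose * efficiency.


Actual ethanol: m = 0.511 * 371.11 * 0.7139
m = 135.3820 g

135.3820 g


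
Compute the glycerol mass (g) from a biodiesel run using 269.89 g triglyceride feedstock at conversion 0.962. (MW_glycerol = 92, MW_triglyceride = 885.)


glycerol = oil * conv * (92/885)
= 269.89 * 0.962 * 92 / 885
= 26.9902 g

26.9902 g


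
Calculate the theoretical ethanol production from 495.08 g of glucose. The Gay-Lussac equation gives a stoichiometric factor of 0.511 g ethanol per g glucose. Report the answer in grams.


Theoretical ethanol yield: m_EtOH = 0.511 * m_glucose
m_EtOH = 0.511 * 495.08 = 252.9859 g

252.9859 g


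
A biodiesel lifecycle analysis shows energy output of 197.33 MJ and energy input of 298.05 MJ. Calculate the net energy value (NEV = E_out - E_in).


NEV = E_out - E_in
= 197.33 - 298.05
= -100.7200 MJ

-100.7200 MJ


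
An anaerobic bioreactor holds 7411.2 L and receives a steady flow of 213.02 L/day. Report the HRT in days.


HRT = V / Q
= 7411.2 / 213.02
= 34.7911 days

34.7911 days


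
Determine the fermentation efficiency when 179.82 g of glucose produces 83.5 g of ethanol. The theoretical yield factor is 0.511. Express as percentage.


Fermentation efficiency = (actual / (0.511 * glucose)) * 100
= (83.5 / (0.511 * 179.82)) * 100
= 90.8715%

90.8715%


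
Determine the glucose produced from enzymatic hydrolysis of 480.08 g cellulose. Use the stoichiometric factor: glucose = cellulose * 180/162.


glucose = cellulose * 180/162
= 480.08 * 180/162
= 533.4222 g

533.4222 g


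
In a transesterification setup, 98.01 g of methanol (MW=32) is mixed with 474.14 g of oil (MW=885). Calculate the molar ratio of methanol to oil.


Molar ratio = n_MeOH / n_oil = (MeOH/32) / (oil/885) = (MeOH * 885) / (32 * oil)
= (98.01 * 885) / (32 * 474.14)
= 5.7169

5.7169


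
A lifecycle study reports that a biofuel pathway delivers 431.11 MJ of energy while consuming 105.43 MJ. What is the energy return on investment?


EROI = E_out / E_in
= 431.11 / 105.43
= 4.0891

4.0891


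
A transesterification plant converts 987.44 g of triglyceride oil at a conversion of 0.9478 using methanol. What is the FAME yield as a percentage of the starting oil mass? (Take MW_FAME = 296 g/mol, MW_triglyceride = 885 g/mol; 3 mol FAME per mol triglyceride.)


m_FAME = oil * conv * (3 * 296 / 885) = oil * conv * (888/885)
= 987.44 * 0.9478 * 888 / 885
= 939.0682 g
Y = m_FAME / oil * 100 = conv * (888/885) * 100
= 0.9478 * 888 / 885 * 100
= 95.10%

95.10%


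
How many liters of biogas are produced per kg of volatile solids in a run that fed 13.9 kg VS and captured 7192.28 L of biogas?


Y = V / VS
= 7192.28 / 13.9
= 517.4302 L/kg VS

517.4302 L/kg VS


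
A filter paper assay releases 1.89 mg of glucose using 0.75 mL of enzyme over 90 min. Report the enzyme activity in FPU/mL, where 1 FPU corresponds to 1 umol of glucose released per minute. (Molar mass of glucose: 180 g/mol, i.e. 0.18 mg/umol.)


Activity = glucose_mg / (0.18 mg/umol * V_mL * t_min)
= 1.89 / (0.18 * 0.75 * 90)
= 0.1556 FPU/mL

0.1556 FPU/mL


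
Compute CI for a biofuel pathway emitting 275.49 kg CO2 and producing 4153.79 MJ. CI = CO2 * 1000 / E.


CI = CO2 * 1000 / E
= 275.49 * 1000 / 4153.79
= 66.3226 g CO2/MJ

66.3226 g CO2/MJ


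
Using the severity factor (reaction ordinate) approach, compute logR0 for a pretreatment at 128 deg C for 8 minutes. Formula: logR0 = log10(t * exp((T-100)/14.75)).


logR0 = log10(t * exp((T - 100) / 14.75))
= log10(8 * exp((128 - 100) / 14.75))
= 1.7275

1.7275


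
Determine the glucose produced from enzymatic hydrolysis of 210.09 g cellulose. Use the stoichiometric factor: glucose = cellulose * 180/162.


glucose = cellulose * 180/162
= 210.09 * 180/162
= 233.4333 g

233.4333 g


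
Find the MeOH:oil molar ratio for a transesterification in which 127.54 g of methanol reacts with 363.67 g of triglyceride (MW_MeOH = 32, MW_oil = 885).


Molar ratio = n_MeOH / n_oil = (MeOH/32) / (oil/885) = (MeOH * 885) / (32 * oil)
= (127.54 * 885) / (32 * 363.67)
= 9.6991

9.6991


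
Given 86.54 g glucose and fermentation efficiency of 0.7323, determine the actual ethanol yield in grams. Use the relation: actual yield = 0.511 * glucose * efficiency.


Actual ethanol: m = 0.511 * 86.54 * 0.7323
m = 32.3837 g

32.3837 g


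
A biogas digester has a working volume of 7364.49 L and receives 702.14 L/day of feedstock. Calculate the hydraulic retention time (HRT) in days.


HRT = V / Q
= 7364.49 / 702.14
= 10.4886 days

10.4886 days
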